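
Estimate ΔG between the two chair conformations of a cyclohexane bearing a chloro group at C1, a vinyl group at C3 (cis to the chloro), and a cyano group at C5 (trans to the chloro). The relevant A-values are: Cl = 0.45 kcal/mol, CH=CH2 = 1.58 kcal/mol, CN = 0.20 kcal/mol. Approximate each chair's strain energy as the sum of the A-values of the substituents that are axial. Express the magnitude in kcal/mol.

1.83 kcal/mol

Chair I (chloro axial, vinyl axial, cyano equatorial): E = 2.03 kcal/mol.
Chair II (chloro equatorial, vinyl equatorial, cyano axial): E = 0.20 kcal/mol.
ΔE = 2.03 − 0.20 = 1.83 kcal/mol; chair II is more stable.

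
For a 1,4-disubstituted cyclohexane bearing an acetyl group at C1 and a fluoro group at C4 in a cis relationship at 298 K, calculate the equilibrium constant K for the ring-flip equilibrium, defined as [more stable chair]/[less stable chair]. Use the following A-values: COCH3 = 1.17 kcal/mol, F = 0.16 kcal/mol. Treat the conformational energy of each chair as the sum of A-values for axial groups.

K ≈ 5.51

C1 and C4 have opposite parity, so for the cis isomer the two substituents are one axial and one equatorial in each chair.
Chair I (acetyl axial, fluoro equatorial): E = 1.17 kcal/mol; chair II (acetyl equatorial, fluoro axial): E = 0.16 kcal/mol.
ΔG = 1.01 kcal/mol between the two chairs.
K = exp(ΔG/RT) with R = 1.987×10⁻³ kcal mol⁻¹ K⁻¹ and T = 298 K gives K ≈ 5.51.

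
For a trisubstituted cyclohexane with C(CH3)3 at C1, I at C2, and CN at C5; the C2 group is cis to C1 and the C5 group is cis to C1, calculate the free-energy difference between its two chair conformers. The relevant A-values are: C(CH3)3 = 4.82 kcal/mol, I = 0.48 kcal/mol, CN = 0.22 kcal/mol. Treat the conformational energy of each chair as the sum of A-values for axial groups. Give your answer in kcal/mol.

Chair I (tert-butyl axial, iodo equatorial, cyano axial): E = 5.04 kcal/mol.
Chair II (tert-butyl equatorial, iodo axial, cyano equatorial): E = 0.48 kcal/mol.
ΔE = 5.04 − 0.48 = 4.56 kcal/mol; chair II is more stable.

4.56 kcal/mol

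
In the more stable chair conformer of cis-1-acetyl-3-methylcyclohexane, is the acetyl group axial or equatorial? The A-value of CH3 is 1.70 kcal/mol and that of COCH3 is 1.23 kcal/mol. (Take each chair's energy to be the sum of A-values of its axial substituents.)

equatorial

C1 and C3 have the same parity, so for the cis isomer the two substituents are e,e in one chair and a,a in the other.
Chair I (methyl axial, acetyl axial): E = 2.93 kcal/mol.
Chair II (methyl equatorial, acetyl equatorial): E = 0.00 kcal/mol.
Chair II is the more stable (lower-energy) conformer, and in that chair the acetyl group is equatorial.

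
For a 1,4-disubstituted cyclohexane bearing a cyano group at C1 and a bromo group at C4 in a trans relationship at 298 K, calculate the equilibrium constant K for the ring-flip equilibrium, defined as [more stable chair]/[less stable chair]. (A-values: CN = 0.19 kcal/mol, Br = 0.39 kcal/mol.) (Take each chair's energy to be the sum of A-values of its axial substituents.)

K ≈ 2.66

C1 and C4 have opposite parity, so for the trans isomer the two substituents are e,e in one chair and a,a in the other.
Chair I (cyano axial, bromo axial): E = 0.58 kcal/mol; chair II (cyano equatorial, bromo equatorial): E = 0.00 kcal/mol.
ΔG = 0.58 kcal/mol between the two chairs.
K = exp(ΔG/RT) with R = 1.987×10⁻³ kcal mol⁻¹ K⁻¹ and T = 298 K gives K ≈ 2.66.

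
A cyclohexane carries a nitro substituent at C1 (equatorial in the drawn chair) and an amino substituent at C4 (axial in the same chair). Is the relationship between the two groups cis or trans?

C1 and C4 have opposite parity, so their axial bonds point in opposite directions.
With opposite-parity carbons, two substituents on the same face are one axial and one equatorial; opposite faces give both axial or both equatorial.
Here the groups are equatorial/axial → same face → cis.

cis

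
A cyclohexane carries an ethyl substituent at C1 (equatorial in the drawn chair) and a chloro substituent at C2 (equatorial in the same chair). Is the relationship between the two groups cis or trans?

trans

C1 and C2 have opposite parity, so their axial bonds point in opposite directions.
With opposite-parity carbons, two substituents on the same face are one axial and one equatorial; opposite faces give both axial or both equatorial.
Here the groups are equatorial/equatorial → opposite face → trans.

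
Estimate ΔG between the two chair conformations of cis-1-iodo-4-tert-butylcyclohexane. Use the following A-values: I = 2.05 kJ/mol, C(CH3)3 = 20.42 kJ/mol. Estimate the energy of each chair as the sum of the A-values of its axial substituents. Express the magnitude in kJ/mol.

18.37 kJ/mol

C1 and C4 have opposite parity, so for the cis isomer the two substituents are one axial and one equatorial in each chair.
Chair I (iodo axial, tert-butyl equatorial): E = 2.05 kJ/mol.
Chair II (iodo equatorial, tert-butyl axial): E = 20.42 kJ/mol.
ΔE = 20.42 − 2.05 = 18.37 kJ/mol; chair I is more stable.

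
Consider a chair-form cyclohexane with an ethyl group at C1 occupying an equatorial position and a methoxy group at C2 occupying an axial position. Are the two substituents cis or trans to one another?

cis

C1 and C2 have opposite parity, so their axial bonds point in opposite directions.
With opposite-parity carbons, two substituents on the same face are one axial and one equatorial; opposite faces give both axial or both equatorial.
Here the groups are equatorial/axial → same face → cis.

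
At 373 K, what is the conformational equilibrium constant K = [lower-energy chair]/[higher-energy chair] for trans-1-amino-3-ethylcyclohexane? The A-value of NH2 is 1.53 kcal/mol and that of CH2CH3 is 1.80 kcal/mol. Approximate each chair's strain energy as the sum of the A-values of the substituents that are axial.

C1 and C3 have the same parity, so for the trans isomer the two substituents are one axial and one equatorial in each chair.
Chair I (amino axial, ethyl equatorial): E = 1.53 kcal/mol; chair II (amino equatorial, ethyl axial): E = 1.80 kcal/mol.
ΔG = 0.27 kcal/mol between the two chairs.
K = exp(ΔG/RT) with R = 1.987×10⁻³ kcal mol⁻¹ K⁻¹ and T = 373 K gives K ≈ 1.44.

K ≈ 1.44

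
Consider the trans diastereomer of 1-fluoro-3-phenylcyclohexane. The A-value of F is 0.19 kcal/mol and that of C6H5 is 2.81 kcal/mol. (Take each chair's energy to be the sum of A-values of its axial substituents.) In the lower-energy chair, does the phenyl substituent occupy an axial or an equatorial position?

equatorial

C1 and C3 have the same parity, so for the trans isomer the two substituents are one axial and one equatorial in each chair.
Chair I (fluoro axial, phenyl equatorial): E = 0.19 kcal/mol.
Chair II (fluoro equatorial, phenyl axial): E = 2.81 kcal/mol.
Chair I is the more stable (lower-energy) conformer, and in that chair the phenyl group is equatorial.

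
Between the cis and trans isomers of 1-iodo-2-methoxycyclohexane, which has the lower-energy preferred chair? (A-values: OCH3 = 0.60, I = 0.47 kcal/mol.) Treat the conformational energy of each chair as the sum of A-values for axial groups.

At 1,2 positions (parity opposite): cis → (a,e or e,a); trans → (e,e or a,a).
Best chair for cis: E = 0.47 kcal/mol; best chair for trans: E = 0.00 kcal/mol.
The trans isomer is lower by 0.47 kcal/mol.

trans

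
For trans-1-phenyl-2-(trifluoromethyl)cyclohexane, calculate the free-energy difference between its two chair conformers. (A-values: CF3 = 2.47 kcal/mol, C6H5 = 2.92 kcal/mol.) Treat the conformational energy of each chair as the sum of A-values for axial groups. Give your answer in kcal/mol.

5.39 kcal/mol

C1 and C2 have opposite parity, so for the trans isomer the two substituents are e,e in one chair and a,a in the other.
Chair I (trifluoromethyl axial, phenyl axial): E = 5.39 kcal/mol.
Chair II (trifluoromethyl equatorial, phenyl equatorial): E = 0.00 kcal/mol.
ΔE = 5.39 − 0.00 = 5.39 kcal/mol; chair II is more stable.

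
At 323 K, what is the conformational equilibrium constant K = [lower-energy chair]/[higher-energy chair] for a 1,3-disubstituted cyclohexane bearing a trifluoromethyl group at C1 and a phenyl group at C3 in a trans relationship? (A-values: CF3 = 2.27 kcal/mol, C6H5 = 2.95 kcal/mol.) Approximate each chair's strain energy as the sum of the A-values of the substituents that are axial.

K ≈ 2.88

C1 and C3 have the same parity, so for the trans isomer the two substituents are one axial and one equatorial in each chair.
Chair I (trifluoromethyl axial, phenyl equatorial): E = 2.27 kcal/mol; chair II (trifluoromethyl equatorial, phenyl axial): E = 2.95 kcal/mol.
ΔG = 0.68 kcal/mol between the two chairs.
K = exp(ΔG/RT) with R = 1.987×10⁻³ kcal mol⁻¹ K⁻¹ and T = 323 K gives K ≈ 2.88.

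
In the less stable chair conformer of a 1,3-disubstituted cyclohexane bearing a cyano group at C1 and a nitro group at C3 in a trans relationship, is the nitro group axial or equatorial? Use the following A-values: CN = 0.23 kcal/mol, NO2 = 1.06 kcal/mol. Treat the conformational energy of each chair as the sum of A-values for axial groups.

axial

C1 and C3 have the same parity, so for the trans isomer the two substituents are one axial and one equatorial in each chair.
Chair I (cyano axial, nitro equatorial): E = 0.23 kcal/mol.
Chair II (cyano equatorial, nitro axial): E = 1.06 kcal/mol.
Chair II is the less stable (higher-energy) conformer, and in that chair the nitro group is axial.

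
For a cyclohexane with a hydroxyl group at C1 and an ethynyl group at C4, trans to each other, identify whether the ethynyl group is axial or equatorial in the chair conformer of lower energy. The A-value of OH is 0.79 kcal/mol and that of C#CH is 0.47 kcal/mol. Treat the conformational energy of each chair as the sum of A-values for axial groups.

C1 and C4 have opposite parity, so for the trans isomer the two substituents are e,e in one chair and a,a in the other.
Chair I (hydroxyl axial, ethynyl axial): E = 1.26 kcal/mol.
Chair II (hydroxyl equatorial, ethynyl equatorial): E = 0.00 kcal/mol.
Chair II is the more stable (lower-energy) conformer, and in that chair the ethynyl group is equatorial.

equatorial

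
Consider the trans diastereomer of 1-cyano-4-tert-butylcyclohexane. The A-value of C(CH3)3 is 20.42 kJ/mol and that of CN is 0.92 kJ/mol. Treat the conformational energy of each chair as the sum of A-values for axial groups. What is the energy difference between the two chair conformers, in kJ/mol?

C1 and C4 have opposite parity, so for the trans isomer the two substituents are e,e in one chair and a,a in the other.
Chair I (tert-butyl axial, cyano axial): E = 21.34 kJ/mol.
Chair II (tert-butyl equatorial, cyano equatorial): E = 0.00 kJ/mol.
ΔE = 21.34 − 0.00 = 21.34 kJ/mol; chair II is more stable.

21.34 kJ/mol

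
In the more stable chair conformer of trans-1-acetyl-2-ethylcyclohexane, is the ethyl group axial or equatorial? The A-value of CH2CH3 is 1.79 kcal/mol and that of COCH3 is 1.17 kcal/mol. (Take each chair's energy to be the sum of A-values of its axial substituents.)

C1 and C2 have opposite parity, so for the trans isomer the two substituents are e,e in one chair and a,a in the other.
Chair I (ethyl axial, acetyl axial): E = 2.96 kcal/mol.
Chair II (ethyl equatorial, acetyl equatorial): E = 0.00 kcal/mol.
Chair II is the more stable (lower-energy) conformer, and in that chair the ethyl group is equatorial.

equatorial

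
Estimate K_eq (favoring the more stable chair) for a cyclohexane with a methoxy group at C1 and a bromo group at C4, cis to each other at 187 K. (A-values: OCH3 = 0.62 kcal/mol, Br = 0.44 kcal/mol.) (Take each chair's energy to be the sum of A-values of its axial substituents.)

K ≈ 1.62

C1 and C4 have opposite parity, so for the cis isomer the two substituents are one axial and one equatorial in each chair.
Chair I (methoxy axial, bromo equatorial): E = 0.62 kcal/mol; chair II (methoxy equatorial, bromo axial): E = 0.44 kcal/mol.
ΔG = 0.18 kcal/mol between the two chairs.
K = exp(ΔG/RT) with R = 1.987×10⁻³ kcal mol⁻¹ K⁻¹ and T = 187 K gives K ≈ 1.62.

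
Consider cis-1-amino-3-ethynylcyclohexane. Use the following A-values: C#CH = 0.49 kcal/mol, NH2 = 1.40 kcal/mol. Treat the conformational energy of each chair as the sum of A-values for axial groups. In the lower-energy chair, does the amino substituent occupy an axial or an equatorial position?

C1 and C3 have the same parity, so for the cis isomer the two substituents are e,e in one chair and a,a in the other.
Chair I (ethynyl axial, amino axial): E = 1.89 kcal/mol.
Chair II (ethynyl equatorial, amino equatorial): E = 0.00 kcal/mol.
Chair II is the more stable (lower-energy) conformer, and in that chair the amino group is equatorial.

equatorial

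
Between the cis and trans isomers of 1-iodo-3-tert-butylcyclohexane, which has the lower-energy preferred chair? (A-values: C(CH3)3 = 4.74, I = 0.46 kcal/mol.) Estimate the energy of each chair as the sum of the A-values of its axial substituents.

cis

At 1,3 positions (parity same): cis → (e,e or a,a); trans → (a,e or e,a).
Best chair for cis: E = 0.00 kcal/mol; best chair for trans: E = 0.46 kcal/mol.
The cis isomer is lower by 0.46 kcal/mol.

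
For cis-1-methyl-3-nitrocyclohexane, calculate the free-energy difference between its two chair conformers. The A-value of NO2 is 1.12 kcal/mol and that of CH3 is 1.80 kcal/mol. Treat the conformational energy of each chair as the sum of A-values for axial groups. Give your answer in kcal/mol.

2.92 kcal/mol

C1 and C3 have the same parity, so for the cis isomer the two substituents are e,e in one chair and a,a in the other.
Chair I (nitro axial, methyl axial): E = 2.92 kcal/mol.
Chair II (nitro equatorial, methyl equatorial): E = 0.00 kcal/mol.
ΔE = 2.92 − 0.00 = 2.92 kcal/mol; chair II is more stable.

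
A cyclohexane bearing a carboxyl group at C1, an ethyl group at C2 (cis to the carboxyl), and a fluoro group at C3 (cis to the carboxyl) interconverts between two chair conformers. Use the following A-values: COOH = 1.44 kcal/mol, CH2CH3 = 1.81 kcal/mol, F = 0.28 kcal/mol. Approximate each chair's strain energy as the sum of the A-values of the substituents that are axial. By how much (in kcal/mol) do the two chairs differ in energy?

Chair I (carboxyl axial, ethyl equatorial, fluoro axial): E = 1.72 kcal/mol.
Chair II (carboxyl equatorial, ethyl axial, fluoro equatorial): E = 1.81 kcal/mol.
ΔE = 1.81 − 1.72 = 0.09 kcal/mol; chair I is more stable.

0.09 kcal/mol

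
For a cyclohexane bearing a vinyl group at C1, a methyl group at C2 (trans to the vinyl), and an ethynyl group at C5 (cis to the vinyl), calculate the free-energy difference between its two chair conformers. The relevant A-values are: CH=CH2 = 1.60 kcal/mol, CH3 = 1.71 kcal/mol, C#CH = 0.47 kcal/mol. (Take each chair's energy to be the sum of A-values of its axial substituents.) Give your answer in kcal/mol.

Chair I (vinyl axial, methyl axial, ethynyl axial): E = 3.78 kcal/mol.
Chair II (vinyl equatorial, methyl equatorial, ethynyl equatorial): E = 0.00 kcal/mol.
ΔE = 3.78 − 0.00 = 3.78 kcal/mol; chair II is more stable.

3.78 kcal/mol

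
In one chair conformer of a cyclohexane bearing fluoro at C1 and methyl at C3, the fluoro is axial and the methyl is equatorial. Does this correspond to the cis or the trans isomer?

trans

C1 and C3 have the same parity, so their axial bonds point in the same direction.
With same-parity carbons, two substituents on the same face are both axial or both equatorial; opposite faces give one of each.
Here the groups are axial/equatorial → opposite face → trans.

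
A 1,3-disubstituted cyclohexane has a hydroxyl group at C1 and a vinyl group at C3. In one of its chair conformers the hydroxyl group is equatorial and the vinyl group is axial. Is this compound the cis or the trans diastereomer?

C1 and C3 have the same parity, so their axial bonds point in the same direction.
With same-parity carbons, two substituents on the same face are both axial or both equatorial; opposite faces give one of each.
Here the groups are equatorial/axial → opposite face → trans.

trans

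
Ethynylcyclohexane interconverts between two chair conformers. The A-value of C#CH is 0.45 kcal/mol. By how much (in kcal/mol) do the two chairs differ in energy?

A monosubstituted cyclohexane has one chair with the ethynyl group axial (E = A = 0.45 kcal/mol) and one with it equatorial (E = 0).
ΔE = 0.45 − 0 = 0.45 kcal/mol.

0.45 kcal/mol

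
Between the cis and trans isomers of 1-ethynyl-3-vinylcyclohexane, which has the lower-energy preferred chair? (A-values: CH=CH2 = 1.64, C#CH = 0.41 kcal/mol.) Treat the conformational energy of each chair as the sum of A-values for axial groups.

At 1,3 positions (parity same): cis → (e,e or a,a); trans → (a,e or e,a).
Best chair for cis: E = 0.00 kcal/mol; best chair for trans: E = 0.41 kcal/mol.
The cis isomer is lower by 0.41 kcal/mol.

cis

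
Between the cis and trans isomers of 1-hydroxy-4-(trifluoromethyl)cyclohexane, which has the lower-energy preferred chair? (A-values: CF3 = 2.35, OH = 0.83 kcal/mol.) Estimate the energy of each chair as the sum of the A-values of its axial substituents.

At 1,4 positions (parity opposite): cis → (a,e or e,a); trans → (e,e or a,a).
Best chair for cis: E = 0.83 kcal/mol; best chair for trans: E = 0.00 kcal/mol.
The trans isomer is lower by 0.83 kcal/mol.

trans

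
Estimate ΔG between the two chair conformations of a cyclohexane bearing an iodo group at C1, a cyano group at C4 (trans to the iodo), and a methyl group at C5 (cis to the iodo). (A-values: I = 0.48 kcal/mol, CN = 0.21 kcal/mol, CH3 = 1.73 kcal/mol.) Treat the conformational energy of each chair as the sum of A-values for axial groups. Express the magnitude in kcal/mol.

2.42 kcal/mol

Chair I (iodo axial, cyano axial, methyl axial): E = 2.42 kcal/mol.
Chair II (iodo equatorial, cyano equatorial, methyl equatorial): E = 0.00 kcal/mol.
ΔE = 2.42 − 0.00 = 2.42 kcal/mol; chair II is more stable.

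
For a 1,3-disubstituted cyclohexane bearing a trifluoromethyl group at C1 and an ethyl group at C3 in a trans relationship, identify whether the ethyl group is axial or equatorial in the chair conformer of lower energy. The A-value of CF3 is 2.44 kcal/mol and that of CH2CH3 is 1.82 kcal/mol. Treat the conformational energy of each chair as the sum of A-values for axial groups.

C1 and C3 have the same parity, so for the trans isomer the two substituents are one axial and one equatorial in each chair.
Chair I (trifluoromethyl axial, ethyl equatorial): E = 2.44 kcal/mol.
Chair II (trifluoromethyl equatorial, ethyl axial): E = 1.82 kcal/mol.
Chair II is the more stable (lower-energy) conformer, and in that chair the ethyl group is axial.

axial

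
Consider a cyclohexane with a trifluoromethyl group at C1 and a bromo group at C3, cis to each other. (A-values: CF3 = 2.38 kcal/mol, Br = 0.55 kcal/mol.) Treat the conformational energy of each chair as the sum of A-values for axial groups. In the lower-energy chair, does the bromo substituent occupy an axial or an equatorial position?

equatorial

C1 and C3 have the same parity, so for the cis isomer the two substituents are e,e in one chair and a,a in the other.
Chair I (trifluoromethyl axial, bromo axial): E = 2.93 kcal/mol.
Chair II (trifluoromethyl equatorial, bromo equatorial): E = 0.00 kcal/mol.
Chair II is the more stable (lower-energy) conformer, and in that chair the bromo group is equatorial.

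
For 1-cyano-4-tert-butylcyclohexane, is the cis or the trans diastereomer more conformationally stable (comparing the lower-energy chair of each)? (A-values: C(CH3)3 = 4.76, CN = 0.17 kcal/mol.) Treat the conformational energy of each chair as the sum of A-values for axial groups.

trans

At 1,4 positions (parity opposite): cis → (a,e or e,a); trans → (e,e or a,a).
Best chair for cis: E = 0.17 kcal/mol; best chair for trans: E = 0.00 kcal/mol.
The trans isomer is lower by 0.17 kcal/mol.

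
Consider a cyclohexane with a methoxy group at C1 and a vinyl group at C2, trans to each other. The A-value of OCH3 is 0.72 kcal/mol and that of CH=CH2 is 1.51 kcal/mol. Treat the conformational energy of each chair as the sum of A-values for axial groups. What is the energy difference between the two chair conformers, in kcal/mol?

2.23 kcal/mol

C1 and C2 have opposite parity, so for the trans isomer the two substituents are e,e in one chair and a,a in the other.
Chair I (methoxy axial, vinyl axial): E = 2.23 kcal/mol.
Chair II (methoxy equatorial, vinyl equatorial): E = 0.00 kcal/mol.
ΔE = 2.23 − 0.00 = 2.23 kcal/mol; chair II is more stable.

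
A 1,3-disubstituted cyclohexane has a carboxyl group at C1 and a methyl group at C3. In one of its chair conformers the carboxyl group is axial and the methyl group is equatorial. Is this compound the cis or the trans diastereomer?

C1 and C3 have the same parity, so their axial bonds point in the same direction.
With same-parity carbons, two substituents on the same face are both axial or both equatorial; opposite faces give one of each.
Here the groups are axial/equatorial → opposite face → trans.

trans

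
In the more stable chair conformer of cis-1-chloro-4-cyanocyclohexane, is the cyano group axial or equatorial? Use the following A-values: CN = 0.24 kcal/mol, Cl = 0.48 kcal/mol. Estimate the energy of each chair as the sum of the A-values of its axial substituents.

axial

C1 and C4 have opposite parity, so for the cis isomer the two substituents are one axial and one equatorial in each chair.
Chair I (cyano axial, chloro equatorial): E = 0.24 kcal/mol.
Chair II (cyano equatorial, chloro axial): E = 0.48 kcal/mol.
Chair I is the more stable (lower-energy) conformer, and in that chair the cyano group is axial.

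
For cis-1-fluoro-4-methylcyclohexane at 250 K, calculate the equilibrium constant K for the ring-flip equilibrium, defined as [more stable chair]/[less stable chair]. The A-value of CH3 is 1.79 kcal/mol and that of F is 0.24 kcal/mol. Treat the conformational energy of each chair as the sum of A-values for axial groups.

C1 and C4 have opposite parity, so for the cis isomer the two substituents are one axial and one equatorial in each chair.
Chair I (methyl axial, fluoro equatorial): E = 1.79 kcal/mol; chair II (methyl equatorial, fluoro axial): E = 0.24 kcal/mol.
ΔG = 1.55 kcal/mol between the two chairs.
K = exp(ΔG/RT) with R = 1.987×10⁻³ kcal mol⁻¹ K⁻¹ and T = 250 K gives K ≈ 22.7.

K ≈ 22.7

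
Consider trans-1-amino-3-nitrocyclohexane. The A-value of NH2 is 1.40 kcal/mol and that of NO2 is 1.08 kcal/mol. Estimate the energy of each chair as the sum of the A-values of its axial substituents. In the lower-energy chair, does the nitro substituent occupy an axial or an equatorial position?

axial

C1 and C3 have the same parity, so for the trans isomer the two substituents are one axial and one equatorial in each chair.
Chair I (amino axial, nitro equatorial): E = 1.40 kcal/mol.
Chair II (amino equatorial, nitro axial): E = 1.08 kcal/mol.
Chair II is the more stable (lower-energy) conformer, and in that chair the nitro group is axial.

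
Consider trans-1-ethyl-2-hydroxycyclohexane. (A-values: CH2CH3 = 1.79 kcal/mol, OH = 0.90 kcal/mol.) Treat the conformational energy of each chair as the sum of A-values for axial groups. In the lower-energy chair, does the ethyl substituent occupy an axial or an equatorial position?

C1 and C2 have opposite parity, so for the trans isomer the two substituents are e,e in one chair and a,a in the other.
Chair I (ethyl axial, hydroxyl axial): E = 2.69 kcal/mol.
Chair II (ethyl equatorial, hydroxyl equatorial): E = 0.00 kcal/mol.
Chair II is the more stable (lower-energy) conformer, and in that chair the ethyl group is equatorial.

equatorial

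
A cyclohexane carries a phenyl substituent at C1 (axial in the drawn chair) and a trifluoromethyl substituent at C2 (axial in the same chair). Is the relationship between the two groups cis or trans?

C1 and C2 have opposite parity, so their axial bonds point in opposite directions.
With opposite-parity carbons, two substituents on the same face are one axial and one equatorial; opposite faces give both axial or both equatorial.
Here the groups are axial/axial → opposite face → trans.

trans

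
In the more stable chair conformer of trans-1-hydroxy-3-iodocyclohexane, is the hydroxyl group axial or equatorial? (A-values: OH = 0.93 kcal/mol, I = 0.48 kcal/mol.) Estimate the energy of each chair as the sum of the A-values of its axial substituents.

equatorial

C1 and C3 have the same parity, so for the trans isomer the two substituents are one axial and one equatorial in each chair.
Chair I (hydroxyl axial, iodo equatorial): E = 0.93 kcal/mol.
Chair II (hydroxyl equatorial, iodo axial): E = 0.48 kcal/mol.
Chair II is the more stable (lower-energy) conformer, and in that chair the hydroxyl group is equatorial.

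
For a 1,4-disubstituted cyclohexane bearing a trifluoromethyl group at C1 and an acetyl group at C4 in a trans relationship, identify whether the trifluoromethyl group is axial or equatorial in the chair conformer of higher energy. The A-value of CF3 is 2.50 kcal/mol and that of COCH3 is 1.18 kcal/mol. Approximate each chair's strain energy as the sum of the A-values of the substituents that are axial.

axial

C1 and C4 have opposite parity, so for the trans isomer the two substituents are e,e in one chair and a,a in the other.
Chair I (trifluoromethyl axial, acetyl axial): E = 3.68 kcal/mol.
Chair II (trifluoromethyl equatorial, acetyl equatorial): E = 0.00 kcal/mol.
Chair I is the less stable (higher-energy) conformer, and in that chair the trifluoromethyl group is axial.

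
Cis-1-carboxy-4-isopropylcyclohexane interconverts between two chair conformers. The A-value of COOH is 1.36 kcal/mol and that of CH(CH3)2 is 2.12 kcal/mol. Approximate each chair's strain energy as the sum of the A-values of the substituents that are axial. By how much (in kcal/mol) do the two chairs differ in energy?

0.76 kcal/mol

C1 and C4 have opposite parity, so for the cis isomer the two substituents are one axial and one equatorial in each chair.
Chair I (carboxyl axial, isopropyl equatorial): E = 1.36 kcal/mol.
Chair II (carboxyl equatorial, isopropyl axial): E = 2.12 kcal/mol.
ΔE = 2.12 − 1.36 = 0.76 kcal/mol; chair I is more stable.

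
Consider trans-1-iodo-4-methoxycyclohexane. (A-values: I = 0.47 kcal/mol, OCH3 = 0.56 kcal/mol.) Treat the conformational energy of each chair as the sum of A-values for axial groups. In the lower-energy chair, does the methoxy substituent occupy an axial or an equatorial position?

equatorial

C1 and C4 have opposite parity, so for the trans isomer the two substituents are e,e in one chair and a,a in the other.
Chair I (iodo axial, methoxy axial): E = 1.03 kcal/mol.
Chair II (iodo equatorial, methoxy equatorial): E = 0.00 kcal/mol.
Chair II is the more stable (lower-energy) conformer, and in that chair the methoxy group is equatorial.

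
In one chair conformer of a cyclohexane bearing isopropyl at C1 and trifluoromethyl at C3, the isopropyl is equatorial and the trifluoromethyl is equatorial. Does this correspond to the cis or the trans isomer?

cis

C1 and C3 have the same parity, so their axial bonds point in the same direction.
With same-parity carbons, two substituents on the same face are both axial or both equatorial; opposite faces give one of each.
Here the groups are equatorial/equatorial → same face → cis.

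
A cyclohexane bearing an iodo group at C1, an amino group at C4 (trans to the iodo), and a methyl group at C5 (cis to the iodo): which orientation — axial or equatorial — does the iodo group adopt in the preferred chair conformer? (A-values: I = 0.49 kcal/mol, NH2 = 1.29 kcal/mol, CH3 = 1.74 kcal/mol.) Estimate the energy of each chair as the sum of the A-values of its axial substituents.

Chair I (iodo axial, amino axial, methyl axial): E = 3.52 kcal/mol.
Chair II (iodo equatorial, amino equatorial, methyl equatorial): E = 0.00 kcal/mol.
Chair II is the more stable (lower-energy) conformer, and in that chair the iodo group is equatorial.

equatorial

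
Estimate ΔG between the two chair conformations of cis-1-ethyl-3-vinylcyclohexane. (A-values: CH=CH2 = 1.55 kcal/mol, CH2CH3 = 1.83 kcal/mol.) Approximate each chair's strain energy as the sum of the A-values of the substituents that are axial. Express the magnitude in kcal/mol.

3.38 kcal/mol

C1 and C3 have the same parity, so for the cis isomer the two substituents are e,e in one chair and a,a in the other.
Chair I (vinyl axial, ethyl axial): E = 3.38 kcal/mol.
Chair II (vinyl equatorial, ethyl equatorial): E = 0.00 kcal/mol.
ΔE = 3.38 − 0.00 = 3.38 kcal/mol; chair II is more stable.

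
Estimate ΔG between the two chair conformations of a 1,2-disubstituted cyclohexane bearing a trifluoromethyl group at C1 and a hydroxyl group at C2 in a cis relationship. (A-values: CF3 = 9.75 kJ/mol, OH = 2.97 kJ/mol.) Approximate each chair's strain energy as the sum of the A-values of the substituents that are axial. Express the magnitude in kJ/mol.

C1 and C2 have opposite parity, so for the cis isomer the two substituents are one axial and one equatorial in each chair.
Chair I (trifluoromethyl axial, hydroxyl equatorial): E = 9.75 kJ/mol.
Chair II (trifluoromethyl equatorial, hydroxyl axial): E = 2.97 kJ/mol.
ΔE = 9.75 − 2.97 = 6.78 kJ/mol; chair II is more stable.

6.78 kJ/mol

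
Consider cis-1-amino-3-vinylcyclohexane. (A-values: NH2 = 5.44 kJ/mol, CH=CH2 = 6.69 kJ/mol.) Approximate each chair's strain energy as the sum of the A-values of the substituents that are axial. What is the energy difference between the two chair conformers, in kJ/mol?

12.13 kJ/mol

C1 and C3 have the same parity, so for the cis isomer the two substituents are e,e in one chair and a,a in the other.
Chair I (amino axial, vinyl axial): E = 12.13 kJ/mol.
Chair II (amino equatorial, vinyl equatorial): E = 0.00 kJ/mol.
ΔE = 12.13 − 0.00 = 12.13 kJ/mol; chair II is more stable.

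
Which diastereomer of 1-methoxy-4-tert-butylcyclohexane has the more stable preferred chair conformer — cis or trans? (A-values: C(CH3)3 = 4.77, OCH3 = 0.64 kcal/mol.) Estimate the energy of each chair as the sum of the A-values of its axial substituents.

At 1,4 positions (parity opposite): cis → (a,e or e,a); trans → (e,e or a,a).
Best chair for cis: E = 0.64 kcal/mol; best chair for trans: E = 0.00 kcal/mol.
The trans isomer is lower by 0.64 kcal/mol.

trans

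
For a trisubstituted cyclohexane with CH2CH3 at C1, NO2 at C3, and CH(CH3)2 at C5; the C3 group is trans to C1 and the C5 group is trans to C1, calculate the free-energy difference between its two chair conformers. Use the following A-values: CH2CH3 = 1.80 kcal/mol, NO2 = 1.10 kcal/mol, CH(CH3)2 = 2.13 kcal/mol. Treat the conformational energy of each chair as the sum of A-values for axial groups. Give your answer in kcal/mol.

1.43 kcal/mol

Chair I (ethyl axial, nitro equatorial, isopropyl equatorial): E = 1.80 kcal/mol.
Chair II (ethyl equatorial, nitro axial, isopropyl axial): E = 3.23 kcal/mol.
ΔE = 3.23 − 1.80 = 1.43 kcal/mol; chair I is more stable.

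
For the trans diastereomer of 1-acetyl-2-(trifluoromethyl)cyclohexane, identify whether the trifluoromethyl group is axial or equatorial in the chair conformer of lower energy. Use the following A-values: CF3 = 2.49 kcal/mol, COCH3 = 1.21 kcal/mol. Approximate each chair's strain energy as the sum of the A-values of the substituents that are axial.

C1 and C2 have opposite parity, so for the trans isomer the two substituents are e,e in one chair and a,a in the other.
Chair I (trifluoromethyl axial, acetyl axial): E = 3.70 kcal/mol.
Chair II (trifluoromethyl equatorial, acetyl equatorial): E = 0.00 kcal/mol.
Chair II is the more stable (lower-energy) conformer, and in that chair the trifluoromethyl group is equatorial.

equatorial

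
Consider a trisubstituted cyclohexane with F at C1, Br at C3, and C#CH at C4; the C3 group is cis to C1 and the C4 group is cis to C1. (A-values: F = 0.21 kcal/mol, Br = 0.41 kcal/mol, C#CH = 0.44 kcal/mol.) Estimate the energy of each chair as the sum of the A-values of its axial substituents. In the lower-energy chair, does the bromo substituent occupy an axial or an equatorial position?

equatorial

Chair I (fluoro axial, bromo axial, ethynyl equatorial): E = 0.62 kcal/mol.
Chair II (fluoro equatorial, bromo equatorial, ethynyl axial): E = 0.44 kcal/mol.
Chair II is the more stable (lower-energy) conformer, and in that chair the bromo group is equatorial.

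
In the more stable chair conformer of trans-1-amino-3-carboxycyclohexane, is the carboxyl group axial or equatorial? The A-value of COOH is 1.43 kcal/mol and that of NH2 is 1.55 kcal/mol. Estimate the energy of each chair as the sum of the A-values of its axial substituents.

C1 and C3 have the same parity, so for the trans isomer the two substituents are one axial and one equatorial in each chair.
Chair I (carboxyl axial, amino equatorial): E = 1.43 kcal/mol.
Chair II (carboxyl equatorial, amino axial): E = 1.55 kcal/mol.
Chair I is the more stable (lower-energy) conformer, and in that chair the carboxyl group is axial.

axial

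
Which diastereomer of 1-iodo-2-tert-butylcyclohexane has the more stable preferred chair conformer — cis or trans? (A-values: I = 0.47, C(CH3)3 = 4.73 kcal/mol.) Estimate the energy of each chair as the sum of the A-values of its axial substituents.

trans

At 1,2 positions (parity opposite): cis → (a,e or e,a); trans → (e,e or a,a).
Best chair for cis: E = 0.47 kcal/mol; best chair for trans: E = 0.00 kcal/mol.
The trans isomer is lower by 0.47 kcal/mol.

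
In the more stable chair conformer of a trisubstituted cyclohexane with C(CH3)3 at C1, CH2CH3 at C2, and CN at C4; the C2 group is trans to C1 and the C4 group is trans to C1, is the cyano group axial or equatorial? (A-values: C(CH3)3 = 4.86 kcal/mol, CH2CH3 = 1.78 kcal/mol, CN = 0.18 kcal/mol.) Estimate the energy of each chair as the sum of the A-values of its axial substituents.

Chair I (tert-butyl axial, ethyl axial, cyano axial): E = 6.82 kcal/mol.
Chair II (tert-butyl equatorial, ethyl equatorial, cyano equatorial): E = 0.00 kcal/mol.
Chair II is the more stable (lower-energy) conformer, and in that chair the cyano group is equatorial.

equatorial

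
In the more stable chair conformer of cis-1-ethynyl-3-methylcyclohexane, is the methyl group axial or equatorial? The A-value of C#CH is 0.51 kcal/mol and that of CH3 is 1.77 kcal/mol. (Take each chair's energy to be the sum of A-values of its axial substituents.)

C1 and C3 have the same parity, so for the cis isomer the two substituents are e,e in one chair and a,a in the other.
Chair I (ethynyl axial, methyl axial): E = 2.28 kcal/mol.
Chair II (ethynyl equatorial, methyl equatorial): E = 0.00 kcal/mol.
Chair II is the more stable (lower-energy) conformer, and in that chair the methyl group is equatorial.

equatorial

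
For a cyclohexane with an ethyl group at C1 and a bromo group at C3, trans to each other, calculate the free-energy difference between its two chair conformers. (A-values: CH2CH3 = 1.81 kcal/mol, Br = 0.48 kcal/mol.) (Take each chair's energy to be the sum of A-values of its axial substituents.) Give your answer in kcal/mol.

1.33 kcal/mol

C1 and C3 have the same parity, so for the trans isomer the two substituents are one axial and one equatorial in each chair.
Chair I (ethyl axial, bromo equatorial): E = 1.81 kcal/mol.
Chair II (ethyl equatorial, bromo axial): E = 0.48 kcal/mol.
ΔE = 1.81 − 0.48 = 1.33 kcal/mol; chair II is more stable.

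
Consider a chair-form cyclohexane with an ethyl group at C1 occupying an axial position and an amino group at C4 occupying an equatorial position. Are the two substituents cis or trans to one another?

cis

C1 and C4 have opposite parity, so their axial bonds point in opposite directions.
With opposite-parity carbons, two substituents on the same face are one axial and one equatorial; opposite faces give both axial or both equatorial.
Here the groups are axial/equatorial → same face → cis.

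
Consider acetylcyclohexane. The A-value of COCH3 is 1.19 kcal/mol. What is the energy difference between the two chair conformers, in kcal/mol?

1.19 kcal/mol

A monosubstituted cyclohexane has one chair with the acetyl group axial (E = A = 1.19 kcal/mol) and one with it equatorial (E = 0).
ΔE = 1.19 − 0 = 1.19 kcal/mol.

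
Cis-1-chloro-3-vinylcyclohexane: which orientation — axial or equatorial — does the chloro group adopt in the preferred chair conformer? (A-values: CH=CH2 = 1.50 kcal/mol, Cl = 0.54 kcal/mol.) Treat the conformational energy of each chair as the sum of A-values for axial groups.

C1 and C3 have the same parity, so for the cis isomer the two substituents are e,e in one chair and a,a in the other.
Chair I (vinyl axial, chloro axial): E = 2.04 kcal/mol.
Chair II (vinyl equatorial, chloro equatorial): E = 0.00 kcal/mol.
Chair II is the more stable (lower-energy) conformer, and in that chair the chloro group is equatorial.

equatorial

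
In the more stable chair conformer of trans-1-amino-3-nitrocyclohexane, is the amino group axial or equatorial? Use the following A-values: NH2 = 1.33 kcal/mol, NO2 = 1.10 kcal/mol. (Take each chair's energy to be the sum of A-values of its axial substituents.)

C1 and C3 have the same parity, so for the trans isomer the two substituents are one axial and one equatorial in each chair.
Chair I (amino axial, nitro equatorial): E = 1.33 kcal/mol.
Chair II (amino equatorial, nitro axial): E = 1.10 kcal/mol.
Chair II is the more stable (lower-energy) conformer, and in that chair the amino group is equatorial.

equatorial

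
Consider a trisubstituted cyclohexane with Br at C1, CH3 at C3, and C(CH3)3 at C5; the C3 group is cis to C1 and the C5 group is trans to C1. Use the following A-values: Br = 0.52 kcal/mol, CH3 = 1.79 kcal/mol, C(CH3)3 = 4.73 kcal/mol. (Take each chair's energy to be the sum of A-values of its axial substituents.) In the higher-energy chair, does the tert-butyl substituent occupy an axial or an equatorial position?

axial

Chair I (bromo axial, methyl axial, tert-butyl equatorial): E = 2.31 kcal/mol.
Chair II (bromo equatorial, methyl equatorial, tert-butyl axial): E = 4.73 kcal/mol.
Chair II is the less stable (higher-energy) conformer, and in that chair the tert-butyl group is axial.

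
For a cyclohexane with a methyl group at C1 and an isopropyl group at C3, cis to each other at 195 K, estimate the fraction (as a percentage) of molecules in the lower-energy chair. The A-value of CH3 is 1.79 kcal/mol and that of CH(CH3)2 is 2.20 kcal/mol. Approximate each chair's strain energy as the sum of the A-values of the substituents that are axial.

100.0%

C1 and C3 have the same parity, so for the cis isomer the two substituents are e,e in one chair and a,a in the other.
Chair I (methyl axial, isopropyl axial): E = 3.99 kcal/mol; chair II (methyl equatorial, isopropyl equatorial): E = 0.00 kcal/mol.
ΔG = 3.99 kcal/mol between the two chairs.
K = exp(ΔG/RT) with R = 1.987×10⁻³ kcal mol⁻¹ K⁻¹ and T = 195 K gives K ≈ 2.97e+04.
Fraction in the lower-energy chair = K/(K+1) = 100.0%.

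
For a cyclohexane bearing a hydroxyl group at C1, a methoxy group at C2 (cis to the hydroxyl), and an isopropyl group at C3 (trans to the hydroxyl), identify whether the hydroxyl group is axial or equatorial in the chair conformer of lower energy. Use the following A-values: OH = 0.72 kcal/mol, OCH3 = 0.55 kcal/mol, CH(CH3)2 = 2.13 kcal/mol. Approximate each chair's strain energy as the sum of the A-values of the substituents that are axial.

Chair I (hydroxyl axial, methoxy equatorial, isopropyl equatorial): E = 0.72 kcal/mol.
Chair II (hydroxyl equatorial, methoxy axial, isopropyl axial): E = 2.68 kcal/mol.
Chair I is the more stable (lower-energy) conformer, and in that chair the hydroxyl group is axial.

axial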